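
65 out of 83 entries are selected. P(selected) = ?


P = 65/83 = 0.7831

P = 0.7831


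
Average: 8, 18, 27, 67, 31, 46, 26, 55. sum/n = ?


Sum = 8 + 18 + 27 + 67 + 31 + 46 + 26 + 55 = 278
n = 8
Mean = 278/8 = 34.7500

Mean = 34.7500


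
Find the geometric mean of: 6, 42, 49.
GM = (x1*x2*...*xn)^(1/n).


Product = 6 × 42 × 49 = 12348
GM = 12348^(1/3) = 23.1135

GM = 23.1135


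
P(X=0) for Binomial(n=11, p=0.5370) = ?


C(11,0) = 1
p^0 = 1.000000
(1-p)^11 = 0.000210
P = 1 * 1.000000 * 0.000210 = 0.0002

P(X=0) = 0.0002


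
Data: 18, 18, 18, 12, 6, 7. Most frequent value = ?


Frequencies: 6:1, 7:1, 12:1, 18:3
Max frequency = 3
Mode = 18

Mode = 18


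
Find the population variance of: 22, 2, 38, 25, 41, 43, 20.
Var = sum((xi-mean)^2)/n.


Mean = 27.2857
Squared deviations: 27.9388, 639.3673, 114.7959, 5.2245, 188.0816, 246.9388, 53.0816
Sum = 1275.4286
Variance = 1275.4286/7 = 182.2041

Variance = 182.2041


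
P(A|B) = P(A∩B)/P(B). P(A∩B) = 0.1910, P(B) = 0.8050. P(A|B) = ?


P(A|B) = 0.1910/0.8050 = 0.2373

P(A|B) = 0.2373


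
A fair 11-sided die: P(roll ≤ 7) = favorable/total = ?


Favorable outcomes (roll ≤ 7): 7
Total outcomes = 11
P = 7/11 = 0.6364

P = 0.6364


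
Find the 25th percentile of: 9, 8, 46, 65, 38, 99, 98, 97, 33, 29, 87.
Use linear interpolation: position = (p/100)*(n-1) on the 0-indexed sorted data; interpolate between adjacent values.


Sorted: 8, 9, 29, 33, 38, 46, 65, 87, 97, 98, 99
n = 11
Index = 25/100 * 10 = 2.5000
Lower = data[2] = 29, Upper = data[3] = 33
P25 = 29 + 0.5000*(4) = 31.0000

P25 = 31.0000


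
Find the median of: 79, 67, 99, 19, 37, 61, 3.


Sorted: 3, 19, 37, 61, 67, 79, 99
n = 7 (odd)
Middle value = 61

Median = 61


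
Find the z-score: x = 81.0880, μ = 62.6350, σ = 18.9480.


z = (81.0880 - 62.6350)/18.9480
= 18.4530/18.9480
= 0.9739

z = 0.9739


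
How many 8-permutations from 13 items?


P(13,8) = 13!/5!
= 6227020800/120
= 51891840

P(13,8) = 51891840


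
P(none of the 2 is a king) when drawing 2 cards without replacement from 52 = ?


P(no kings) = (48/52) × (47/51)
= 0.8507

P = 0.8507


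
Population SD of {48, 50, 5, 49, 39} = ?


Mean = 38.2000
Variance = 290.9600
SD = sqrt(290.9600) = 17.0575

SD = 17.0575


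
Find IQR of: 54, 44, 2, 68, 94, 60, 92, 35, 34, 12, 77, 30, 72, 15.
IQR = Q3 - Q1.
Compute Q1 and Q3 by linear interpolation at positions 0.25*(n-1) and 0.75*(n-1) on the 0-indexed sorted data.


Sorted: 2, 12, 15, 30, 34, 35, 44, 54, 60, 68, 72, 77, 92, 94
Q1 (25th %ile) = 31.0000
Q3 (75th %ile) = 71.0000
IQR = 71.0000 - 31.0000 = 40.0000

IQR = 40.0000


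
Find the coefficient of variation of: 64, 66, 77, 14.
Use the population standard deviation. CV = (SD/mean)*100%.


Mean = 55.2500
SD = 24.3246
CV = (24.3246/55.2500)*100 = 44.0265%

CV = 44.0265%


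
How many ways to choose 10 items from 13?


C(13,10) = 13!/(10! × 3!)
= 6227020800/(3628800 × 6)
= 286

C(13,10) = 286


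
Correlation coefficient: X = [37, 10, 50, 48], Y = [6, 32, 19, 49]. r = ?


Mean X = 36.2500, Mean Y = 26.5000
SD X = 15.943259, SD Y = 15.913830
Cov = 0.375000
r = 0.375000/(15.943259*15.913830) = 0.0015

r = 0.0015


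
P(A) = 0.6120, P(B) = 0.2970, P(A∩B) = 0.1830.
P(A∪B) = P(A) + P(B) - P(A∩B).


P(A∪B) = 0.6120 + 0.2970 - 0.1830
= 0.9090 - 0.1830
= 0.7260

P(A∪B) = 0.7260


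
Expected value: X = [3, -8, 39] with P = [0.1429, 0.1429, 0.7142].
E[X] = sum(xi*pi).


E[X] = 3*0.1429 - 8*0.1429 + 39*0.7142
= 0.4287 - 1.1432 + 27.8538
= 27.1393

E[X] = 27.1393


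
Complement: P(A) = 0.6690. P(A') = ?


P(not A) = 1 - 0.6690 = 0.3310

P(not A) = 0.3310


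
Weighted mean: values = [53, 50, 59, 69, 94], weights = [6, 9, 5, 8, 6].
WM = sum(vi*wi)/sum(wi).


Numerator = 53*6 + 50*9 + 59*5 + 69*8 + 94*6 = 2179
Denominator = 6 + 9 + 5 + 8 + 6 = 34
WM = 2179/34 = 64.0882

WM = 64.0882


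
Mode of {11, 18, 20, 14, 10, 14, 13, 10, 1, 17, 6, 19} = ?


Frequencies: 1:1, 6:1, 10:2, 11:1, 13:1, 14:2, 17:1, 18:1, 19:1, 20:1
Max frequency = 2
Mode = 10, 14

Mode = 10, 14


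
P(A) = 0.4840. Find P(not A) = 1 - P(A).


P(not A) = 1 - 0.4840 = 0.5160

P(not A) = 0.5160


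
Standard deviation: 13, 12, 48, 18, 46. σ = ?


Mean = 27.4000
Variance = 260.6400
SD = sqrt(260.6400) = 16.1443

SD = 16.1443


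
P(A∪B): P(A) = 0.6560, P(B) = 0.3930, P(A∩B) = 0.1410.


P(A∪B) = 0.6560 + 0.3930 - 0.1410
= 1.0490 - 0.1410
= 0.9080

P(A∪B) = 0.9080


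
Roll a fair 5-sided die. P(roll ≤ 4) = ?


Favorable outcomes (roll ≤ 4): 4
Total outcomes = 5
P = 4/5 = 0.8000

P = 0.8000


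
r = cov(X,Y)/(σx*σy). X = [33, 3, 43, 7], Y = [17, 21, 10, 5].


Mean X = 21.5000, Mean Y = 13.2500
SD X = 16.933694, SD Y = 6.179604
Cov = -12.625000
r = -12.625000/(16.933694*6.179604) = -0.1206

r = -0.1206


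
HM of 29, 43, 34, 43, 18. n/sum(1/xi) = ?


Sum of reciprocals = 1/29 + 1/43 + 1/34 + 1/43 + 1/18 = 0.165962
HM = 5/0.165962 = 30.1274

HM = 30.1274


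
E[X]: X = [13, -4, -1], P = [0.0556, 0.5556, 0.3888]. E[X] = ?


E[X] = 13*0.0556 - 4*0.5556 - 1*0.3888
= 0.7228 - 2.2224 - 0.3888
= -1.8884

E[X] = -1.8884


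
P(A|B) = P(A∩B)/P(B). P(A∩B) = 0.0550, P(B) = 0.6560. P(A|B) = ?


P(A|B) = 0.0550/0.6560 = 0.0838

P(A|B) = 0.0838


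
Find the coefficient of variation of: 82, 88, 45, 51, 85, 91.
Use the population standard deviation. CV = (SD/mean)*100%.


Mean = 73.6667
SD = 18.4361
CV = (18.4361/73.6667)*100 = 25.0263%

CV = 25.0263%


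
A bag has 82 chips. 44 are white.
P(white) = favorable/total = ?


P = 44/82 = 0.5366

P = 0.5366


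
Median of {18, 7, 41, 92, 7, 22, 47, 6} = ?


Sorted: 6, 7, 7, 18, 22, 41, 47, 92
n = 8 (even)
Middle values: 18 and 22
Median = (18+22)/2 = 20.0000

Median = 20.0000


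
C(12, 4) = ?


C(12,4) = 12!/(4! × 8!)
= 479001600/(24 × 40320)
= 495

C(12,4) = 495


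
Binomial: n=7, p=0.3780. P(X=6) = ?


C(7,6) = 7
p^6 = 0.002917
(1-p)^1 = 0.622000
P = 7 * 0.002917 * 0.622000 = 0.0127

P(X=6) = 0.0127


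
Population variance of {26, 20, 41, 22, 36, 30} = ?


Mean = 29.1667
Squared deviations: 10.0278, 84.0278, 140.0278, 51.3611, 46.6944, 0.6944
Sum = 332.8333
Variance = 332.8333/6 = 55.4722

Variance = 55.4722


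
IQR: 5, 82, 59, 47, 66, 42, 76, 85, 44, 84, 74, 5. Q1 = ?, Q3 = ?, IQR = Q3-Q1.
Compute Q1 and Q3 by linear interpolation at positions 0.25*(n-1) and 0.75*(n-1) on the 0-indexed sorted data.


Sorted: 5, 5, 42, 44, 47, 59, 66, 74, 76, 82, 84, 85
Q1 (25th %ile) = 43.5000
Q3 (75th %ile) = 77.5000
IQR = 77.5000 - 43.5000 = 34.0000

IQR = 34.0000


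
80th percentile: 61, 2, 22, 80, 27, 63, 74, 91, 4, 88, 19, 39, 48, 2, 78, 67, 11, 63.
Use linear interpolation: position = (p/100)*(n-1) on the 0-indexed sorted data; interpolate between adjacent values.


Sorted: 2, 2, 4, 11, 19, 22, 27, 39, 48, 61, 63, 63, 67, 74, 78, 80, 88, 91
n = 18
Index = 80/100 * 17 = 13.6000
Lower = data[13] = 74, Upper = data[14] = 78
P80 = 74 + 0.6000*(4) = 76.4000

P80 = 76.4000


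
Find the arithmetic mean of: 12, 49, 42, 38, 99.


Sum = 12 + 49 + 42 + 38 + 99 = 240
n = 5
Mean = 240/5 = 48.0000

Mean = 48.0000


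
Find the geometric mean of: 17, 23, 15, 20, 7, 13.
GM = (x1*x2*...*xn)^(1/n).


Product = 17 × 23 × 15 × 20 × 7 × 13 = 10674300
GM = 10674300^(1/6) = 14.8385

GM = 14.8385


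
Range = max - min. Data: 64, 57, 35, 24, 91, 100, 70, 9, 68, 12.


Max = 100, Min = 9
Range = 100 - 9 = 91

Range = 91


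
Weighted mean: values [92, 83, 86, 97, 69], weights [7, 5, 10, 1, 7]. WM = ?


Numerator = 92*7 + 83*5 + 86*10 + 97*1 + 69*7 = 2499
Denominator = 7 + 5 + 10 + 1 + 7 = 30
WM = 2499/30 = 83.3000

WM = 83.3000


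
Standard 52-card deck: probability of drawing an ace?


4 aces in 52 cards
P = 4/52 = 0.0769

P = 0.0769


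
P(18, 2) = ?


P(18,2) = 18!/16!
= 6402373705728000/20922789888000
= 306

P(18,2) = 306


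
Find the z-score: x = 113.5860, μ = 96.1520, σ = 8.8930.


z = (113.5860 - 96.1520)/8.8930
= 17.4340/8.8930
= 1.9604

z = 1.9604


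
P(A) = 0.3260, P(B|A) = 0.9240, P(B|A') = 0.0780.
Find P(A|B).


P(B) = P(B|A)*P(A) + P(B|A')*P(A')
= 0.9240*0.3260 + 0.0780*0.6740
= 0.301224 + 0.052572 = 0.353796
P(A|B) = 0.301224/0.353796 = 0.8514

P(A|B) = 0.8514


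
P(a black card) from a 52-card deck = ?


26 black cards in 52 cards
P = 26/52 = 0.5000

P = 0.5000


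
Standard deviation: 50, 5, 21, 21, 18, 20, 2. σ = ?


Mean = 19.5714
Variance = 207.6735
SD = sqrt(207.6735) = 14.4109

SD = 14.4109


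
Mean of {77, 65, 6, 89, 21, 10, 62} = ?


Sum = 77 + 65 + 6 + 89 + 21 + 10 + 62 = 330
n = 7
Mean = 330/7 = 47.1429

Mean = 47.1429


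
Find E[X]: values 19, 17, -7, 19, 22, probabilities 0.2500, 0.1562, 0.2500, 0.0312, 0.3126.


E[X] = 19*0.2500 + 17*0.1562 - 7*0.2500 + 19*0.0312 + 22*0.3126
= 4.7500 + 2.6554 - 1.7500 + 0.5928 + 6.8772
= 13.1254

E[X] = 13.1254


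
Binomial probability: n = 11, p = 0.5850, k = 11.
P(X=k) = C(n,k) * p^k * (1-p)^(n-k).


C(11,11) = 1
p^11 = 0.002746
(1-p)^0 = 1.000000
P = 1 * 0.002746 * 1.000000 = 0.0027

P(X=11) = 0.0027


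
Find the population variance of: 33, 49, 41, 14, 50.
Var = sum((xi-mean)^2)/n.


Mean = 37.4000
Squared deviations: 19.3600, 134.5600, 12.9600, 547.5600, 158.7600
Sum = 873.2000
Variance = 873.2000/5 = 174.6400

Variance = 174.6400


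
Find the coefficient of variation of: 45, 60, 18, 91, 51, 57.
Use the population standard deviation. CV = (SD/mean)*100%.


Mean = 53.6667
SD = 21.5999
CV = (21.5999/53.6667)*100 = 40.2483%

CV = 40.2483%


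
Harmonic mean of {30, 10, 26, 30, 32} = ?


Sum of reciprocals = 1/30 + 1/10 + 1/26 + 1/30 + 1/32 = 0.236378
HM = 5/0.236378 = 21.1525

HM = 21.1525


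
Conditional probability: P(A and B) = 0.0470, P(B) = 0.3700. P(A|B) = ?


P(A|B) = 0.0470/0.3700 = 0.1270

P(A|B) = 0.1270


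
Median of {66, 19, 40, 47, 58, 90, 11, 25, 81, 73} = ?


Sorted: 11, 19, 25, 40, 47, 58, 66, 73, 81, 90
n = 10 (even)
Middle values: 47 and 58
Median = (47+58)/2 = 52.5000

Median = 52.5000


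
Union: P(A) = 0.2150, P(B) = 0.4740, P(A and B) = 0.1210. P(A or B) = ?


P(A∪B) = 0.2150 + 0.4740 - 0.1210
= 0.6890 - 0.1210
= 0.5680

P(A∪B) = 0.5680


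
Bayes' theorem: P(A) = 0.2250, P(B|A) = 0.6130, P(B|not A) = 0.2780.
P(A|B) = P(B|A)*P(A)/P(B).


P(B) = P(B|A)*P(A) + P(B|A')*P(A')
= 0.6130*0.2250 + 0.2780*0.7750
= 0.137925 + 0.215450 = 0.353375
P(A|B) = 0.137925/0.353375 = 0.3903

P(A|B) = 0.3903


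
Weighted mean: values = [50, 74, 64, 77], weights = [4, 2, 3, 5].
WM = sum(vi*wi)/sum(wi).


Numerator = 50*4 + 74*2 + 64*3 + 77*5 = 925
Denominator = 4 + 2 + 3 + 5 = 14
WM = 925/14 = 66.0714

WM = 66.0714


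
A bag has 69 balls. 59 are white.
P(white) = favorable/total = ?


P = 59/69 = 0.8551

P = 0.8551


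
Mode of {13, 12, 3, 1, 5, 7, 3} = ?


Frequencies: 1:1, 3:2, 5:1, 7:1, 12:1, 13:1
Max frequency = 2
Mode = 3

Mode = 3


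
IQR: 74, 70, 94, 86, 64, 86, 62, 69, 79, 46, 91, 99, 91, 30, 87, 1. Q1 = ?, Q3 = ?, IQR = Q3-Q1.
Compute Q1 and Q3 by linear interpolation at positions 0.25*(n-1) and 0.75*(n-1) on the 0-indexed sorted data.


Sorted: 1, 30, 46, 62, 64, 69, 70, 74, 79, 86, 86, 87, 91, 91, 94, 99
Q1 (25th %ile) = 63.5000
Q3 (75th %ile) = 88.0000
IQR = 88.0000 - 63.5000 = 24.5000

IQR = 24.5000


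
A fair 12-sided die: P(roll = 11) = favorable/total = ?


Favorable outcomes (roll = 11): 1
Total outcomes = 12
P = 1/12 = 0.0833

P = 0.0833


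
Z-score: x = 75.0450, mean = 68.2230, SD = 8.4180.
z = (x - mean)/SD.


z = (75.0450 - 68.2230)/8.4180
= 6.8220/8.4180
= 0.8104

z = 0.8104


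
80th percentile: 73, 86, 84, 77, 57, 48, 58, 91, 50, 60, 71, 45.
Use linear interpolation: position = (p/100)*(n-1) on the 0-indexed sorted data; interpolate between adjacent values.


Sorted: 45, 48, 50, 57, 58, 60, 71, 73, 77, 84, 86, 91
n = 12
Index = 80/100 * 11 = 8.8000
Lower = data[8] = 77, Upper = data[9] = 84
P80 = 77 + 0.8000*(7) = 82.6000

P80 = 82.6000


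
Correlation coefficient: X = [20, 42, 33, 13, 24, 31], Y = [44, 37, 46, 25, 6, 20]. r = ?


Mean X = 27.1667, Mean Y = 29.6667
SD X = 9.405967, SD Y = 14.149990
Cov = 34.222222
r = 34.222222/(9.405967*14.149990) = 0.2571

r = 0.2571


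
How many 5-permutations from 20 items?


P(20,5) = 20!/15!
= 2432902008176640000/1307674368000
= 1860480

P(20,5) = 1860480


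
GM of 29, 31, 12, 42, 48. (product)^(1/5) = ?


Product = 29 × 31 × 12 × 42 × 48 = 21748608
GM = 21748608^(1/5) = 29.3418

GM = 29.3418


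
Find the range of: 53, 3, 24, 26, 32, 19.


Max = 53, Min = 3
Range = 53 - 3 = 50

Range = 50


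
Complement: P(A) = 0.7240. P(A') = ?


P(not A) = 1 - 0.7240 = 0.2760

P(not A) = 0.2760


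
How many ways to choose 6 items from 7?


C(7,6) = 7!/(6! × 1!)
= 5040/(720 × 1)
= 7

C(7,6) = 7


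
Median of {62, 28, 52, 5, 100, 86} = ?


Sorted: 5, 28, 52, 62, 86, 100
n = 6 (even)
Middle values: 52 and 62
Median = (52+62)/2 = 57.0000

Median = 57.0000


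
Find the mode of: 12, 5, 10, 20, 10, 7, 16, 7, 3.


Frequencies: 3:1, 5:1, 7:2, 10:2, 12:1, 16:1, 20:1
Max frequency = 2
Mode = 7, 10

Mode = 7, 10


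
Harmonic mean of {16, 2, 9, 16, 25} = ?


Sum of reciprocals = 1/16 + 1/2 + 1/9 + 1/16 + 1/25 = 0.776111
HM = 5/0.776111 = 6.4424

HM = 6.4424


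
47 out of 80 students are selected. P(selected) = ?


P = 47/80 = 0.5875

P = 0.5875


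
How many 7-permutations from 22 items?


P(22,7) = 22!/15!
= 1124000727777607680000/1307674368000
= 859541760

P(22,7) = 859541760


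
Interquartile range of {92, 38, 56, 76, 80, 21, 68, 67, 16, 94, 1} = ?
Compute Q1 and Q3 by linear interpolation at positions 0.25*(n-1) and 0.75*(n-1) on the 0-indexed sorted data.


Sorted: 1, 16, 21, 38, 56, 67, 68, 76, 80, 92, 94
Q1 (25th %ile) = 29.5000
Q3 (75th %ile) = 78.0000
IQR = 78.0000 - 29.5000 = 48.5000

IQR = 48.5000


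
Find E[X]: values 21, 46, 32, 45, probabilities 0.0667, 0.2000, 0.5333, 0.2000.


E[X] = 21*0.0667 + 46*0.2000 + 32*0.5333 + 45*0.2000
= 1.4007 + 9.2000 + 17.0656 + 9.0000
= 36.6663

E[X] = 36.6663


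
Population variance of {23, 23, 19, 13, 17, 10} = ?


Mean = 17.5000
Squared deviations: 30.2500, 30.2500, 2.2500, 20.2500, 0.2500, 56.2500
Sum = 139.5000
Variance = 139.5000/6 = 23.2500

Variance = 23.2500


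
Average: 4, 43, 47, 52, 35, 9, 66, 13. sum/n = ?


Sum = 4 + 43 + 47 + 52 + 35 + 9 + 66 + 13 = 269
n = 8
Mean = 269/8 = 33.6250

Mean = 33.6250


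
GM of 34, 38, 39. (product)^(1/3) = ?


Product = 34 × 38 × 39 = 50388
GM = 50388^(1/3) = 36.9354

GM = 36.9354


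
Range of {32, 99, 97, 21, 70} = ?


Max = 99, Min = 21
Range = 99 - 21 = 78

Range = 78


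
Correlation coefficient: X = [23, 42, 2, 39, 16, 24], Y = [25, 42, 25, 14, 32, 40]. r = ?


Mean X = 24.3333, Mean Y = 29.6667
SD X = 13.523642, SD Y = 9.603240
Cov = 12.611111
r = 12.611111/(13.523642*9.603240) = 0.0971

r = 0.0971


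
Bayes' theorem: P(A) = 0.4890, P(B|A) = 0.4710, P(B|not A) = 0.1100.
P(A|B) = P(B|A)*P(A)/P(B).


P(B) = P(B|A)*P(A) + P(B|A')*P(A')
= 0.4710*0.4890 + 0.1100*0.5110
= 0.230319 + 0.056210 = 0.286529
P(A|B) = 0.230319/0.286529 = 0.8038

P(A|B) = 0.8038


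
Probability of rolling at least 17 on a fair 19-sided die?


Favorable outcomes (roll ≥ 17): 3
Total outcomes = 19
P = 3/19 = 0.1579

P = 0.1579


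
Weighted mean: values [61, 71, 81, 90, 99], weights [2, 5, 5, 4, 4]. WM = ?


Numerator = 61*2 + 71*5 + 81*5 + 90*4 + 99*4 = 1638
Denominator = 2 + 5 + 5 + 4 + 4 = 20
WM = 1638/20 = 81.9000

WM = 81.9000


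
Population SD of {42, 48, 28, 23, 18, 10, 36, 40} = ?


Mean = 30.6250
Variance = 149.7344
SD = sqrt(149.7344) = 12.2366

SD = 12.2366


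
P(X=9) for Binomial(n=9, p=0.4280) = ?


C(9,9) = 1
p^9 = 0.000482
(1-p)^0 = 1.000000
P = 1 * 0.000482 * 1.000000 = 0.0005

P(X=9) = 0.0005


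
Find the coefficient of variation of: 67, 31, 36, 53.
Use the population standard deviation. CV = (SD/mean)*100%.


Mean = 46.7500
SD = 14.2544
CV = (14.2544/46.7500)*100 = 30.4907%

CV = 30.4907%


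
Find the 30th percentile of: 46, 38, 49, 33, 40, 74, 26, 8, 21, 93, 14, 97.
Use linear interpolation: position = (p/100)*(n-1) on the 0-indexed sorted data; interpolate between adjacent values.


Sorted: 8, 14, 21, 26, 33, 38, 40, 46, 49, 74, 93, 97
n = 12
Index = 30/100 * 11 = 3.3000
Lower = data[3] = 26, Upper = data[4] = 33
P30 = 26 + 0.3000*(7) = 28.1000

P30 = 28.1000


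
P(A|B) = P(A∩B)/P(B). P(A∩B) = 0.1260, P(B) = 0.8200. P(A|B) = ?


P(A|B) = 0.1260/0.8200 = 0.1537

P(A|B) = 0.1537


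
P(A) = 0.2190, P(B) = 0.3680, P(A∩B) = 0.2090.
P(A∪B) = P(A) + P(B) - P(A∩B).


P(A∪B) = 0.2190 + 0.3680 - 0.2090
= 0.5870 - 0.2090
= 0.3780

P(A∪B) = 0.3780


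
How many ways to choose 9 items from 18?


C(18,9) = 18!/(9! × 9!)
= 6402373705728000/(362880 × 362880)
= 48620

C(18,9) = 48620


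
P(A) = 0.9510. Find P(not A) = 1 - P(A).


P(not A) = 1 - 0.9510 = 0.0490

P(not A) = 0.0490


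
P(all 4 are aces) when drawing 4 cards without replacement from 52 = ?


P(all aces) = (4/52) × (3/51) × (2/50) × (1/49)
= 3.6938e-06

P = 3.6938e-06


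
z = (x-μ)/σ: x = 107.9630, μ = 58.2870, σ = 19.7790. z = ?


z = (107.9630 - 58.2870)/19.7790
= 49.6760/19.7790
= 2.5116

z = 2.5116


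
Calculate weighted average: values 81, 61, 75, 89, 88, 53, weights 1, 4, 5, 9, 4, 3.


Numerator = 81*1 + 61*4 + 75*5 + 89*9 + 88*4 + 53*3 = 2012
Denominator = 1 + 4 + 5 + 9 + 4 + 3 = 26
WM = 2012/26 = 77.3846

WM = 77.3846


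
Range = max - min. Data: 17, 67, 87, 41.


Max = 87, Min = 17
Range = 87 - 17 = 70

Range = 70


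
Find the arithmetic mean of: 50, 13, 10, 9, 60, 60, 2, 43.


Sum = 50 + 13 + 10 + 9 + 60 + 60 + 2 + 43 = 247
n = 8
Mean = 247/8 = 30.8750

Mean = 30.8750


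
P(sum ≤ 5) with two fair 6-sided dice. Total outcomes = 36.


Total outcomes = 6×6 = 36
Favorable (sum ≤ 5): 10
P = 10/36 = 0.2778

P = 0.2778


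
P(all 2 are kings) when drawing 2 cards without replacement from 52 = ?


P(all kings) = (4/52) × (3/51)
= 0.0045

P = 0.0045


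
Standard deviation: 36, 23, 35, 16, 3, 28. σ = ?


Mean = 23.5000
Variance = 130.9167
SD = sqrt(130.9167) = 11.4419

SD = 11.4419


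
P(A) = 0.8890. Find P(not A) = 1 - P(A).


P(not A) = 1 - 0.8890 = 0.1110

P(not A) = 0.1110


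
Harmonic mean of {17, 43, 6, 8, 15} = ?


Sum of reciprocals = 1/17 + 1/43 + 1/6 + 1/8 + 1/15 = 0.440413
HM = 5/0.440413 = 11.3530

HM = 11.3530


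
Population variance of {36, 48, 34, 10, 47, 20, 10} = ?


Mean = 29.2857
Squared deviations: 45.0816, 350.2245, 22.2245, 371.9388, 313.7959, 86.2245, 371.9388
Sum = 1561.4286
Variance = 1561.4286/7 = 223.0612

Variance = 223.0612


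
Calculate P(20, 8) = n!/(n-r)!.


P(20,8) = 20!/12!
= 2432902008176640000/479001600
= 5079110400

P(20,8) = 5079110400


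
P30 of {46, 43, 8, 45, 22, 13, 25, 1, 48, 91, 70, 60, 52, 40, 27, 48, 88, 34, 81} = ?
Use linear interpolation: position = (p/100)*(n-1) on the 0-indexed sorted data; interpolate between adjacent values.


Sorted: 1, 8, 13, 22, 25, 27, 34, 40, 43, 45, 46, 48, 48, 52, 60, 70, 81, 88, 91
n = 19
Index = 30/100 * 18 = 5.4000
Lower = data[5] = 27, Upper = data[6] = 34
P30 = 27 + 0.4000*(7) = 29.8000

P30 = 29.8000


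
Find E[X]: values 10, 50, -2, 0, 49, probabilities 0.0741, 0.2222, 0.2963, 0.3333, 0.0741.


E[X] = 10*0.0741 + 50*0.2222 - 2*0.2963 + 0*0.3333 + 49*0.0741
= 0.7410 + 11.1100 - 0.5926 + 0 + 3.6309
= 14.8893

E[X] = 14.8893


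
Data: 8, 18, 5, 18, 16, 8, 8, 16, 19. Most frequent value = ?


Frequencies: 5:1, 8:3, 16:2, 18:2, 19:1
Max frequency = 3
Mode = 8

Mode = 8


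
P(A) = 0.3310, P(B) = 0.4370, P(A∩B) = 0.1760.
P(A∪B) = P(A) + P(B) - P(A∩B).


P(A∪B) = 0.3310 + 0.4370 - 0.1760
= 0.7680 - 0.1760
= 0.5920

P(A∪B) = 0.5920


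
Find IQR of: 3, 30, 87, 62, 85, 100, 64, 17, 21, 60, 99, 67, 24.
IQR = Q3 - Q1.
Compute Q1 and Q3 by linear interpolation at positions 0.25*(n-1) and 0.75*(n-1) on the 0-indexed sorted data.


Sorted: 3, 17, 21, 24, 30, 60, 62, 64, 67, 85, 87, 99, 100
Q1 (25th %ile) = 24.0000
Q3 (75th %ile) = 85.0000
IQR = 85.0000 - 24.0000 = 61.0000

IQR = 61.0000


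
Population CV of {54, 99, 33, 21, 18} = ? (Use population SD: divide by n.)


Mean = 45.0000
SD = 29.8195
CV = (29.8195/45.0000)*100 = 66.2655%

CV = 66.2655%


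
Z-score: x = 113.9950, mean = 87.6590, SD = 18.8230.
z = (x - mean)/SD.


z = (113.9950 - 87.6590)/18.8230
= 26.3360/18.8230
= 1.3991

z = 1.3991


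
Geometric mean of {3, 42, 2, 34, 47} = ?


Product = 3 × 42 × 2 × 34 × 47 = 402696
GM = 402696^(1/5) = 13.2128

GM = 13.2128


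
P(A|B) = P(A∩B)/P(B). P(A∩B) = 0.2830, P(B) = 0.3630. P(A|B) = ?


P(A|B) = 0.2830/0.3630 = 0.7796

P(A|B) = 0.7796


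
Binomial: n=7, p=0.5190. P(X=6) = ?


C(7,6) = 7
p^6 = 0.019544
(1-p)^1 = 0.481000
P = 7 * 0.019544 * 0.481000 = 0.0658

P(X=6) = 0.0658


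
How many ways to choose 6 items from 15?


C(15,6) = 15!/(6! × 9!)
= 1307674368000/(720 × 362880)
= 5005

C(15,6) = 5005


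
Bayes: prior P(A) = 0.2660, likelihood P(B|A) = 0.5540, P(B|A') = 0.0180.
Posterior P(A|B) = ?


P(B) = P(B|A)*P(A) + P(B|A')*P(A')
= 0.5540*0.2660 + 0.0180*0.7340
= 0.147364 + 0.013212 = 0.160576
P(A|B) = 0.147364/0.160576 = 0.9177

P(A|B) = 0.9177


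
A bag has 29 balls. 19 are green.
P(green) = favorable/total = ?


P = 19/29 = 0.6552

P = 0.6552


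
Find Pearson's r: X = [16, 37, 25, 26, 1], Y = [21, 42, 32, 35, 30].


Mean X = 21.0000, Mean Y = 32.0000
SD X = 12.016655, SD Y = 6.841053
Cov = 54.000000
r = 54.000000/(12.016655*6.841053) = 0.6569

r = 0.6569


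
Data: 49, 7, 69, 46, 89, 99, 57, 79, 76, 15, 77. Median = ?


Sorted: 7, 15, 46, 49, 57, 69, 76, 77, 79, 89, 99
n = 11 (odd)
Middle value = 69

Median = 69


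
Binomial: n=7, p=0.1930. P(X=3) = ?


C(7,3) = 35
p^3 = 0.007189
(1-p)^4 = 0.424125
P = 35 * 0.007189 * 0.424125 = 0.1067

P(X=3) = 0.1067


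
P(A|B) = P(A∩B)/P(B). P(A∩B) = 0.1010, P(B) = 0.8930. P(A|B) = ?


P(A|B) = 0.1010/0.8930 = 0.1131

P(A|B) = 0.1131


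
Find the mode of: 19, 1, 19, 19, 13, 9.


Frequencies: 1:1, 9:1, 13:1, 19:3
Max frequency = 3
Mode = 19

Mode = 19


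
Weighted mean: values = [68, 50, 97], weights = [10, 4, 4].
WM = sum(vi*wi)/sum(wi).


Numerator = 68*10 + 50*4 + 97*4 = 1268
Denominator = 10 + 4 + 4 = 18
WM = 1268/18 = 70.4444

WM = 70.4444


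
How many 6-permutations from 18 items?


P(18,6) = 18!/12!
= 6402373705728000/479001600
= 13366080

P(18,6) = 13366080


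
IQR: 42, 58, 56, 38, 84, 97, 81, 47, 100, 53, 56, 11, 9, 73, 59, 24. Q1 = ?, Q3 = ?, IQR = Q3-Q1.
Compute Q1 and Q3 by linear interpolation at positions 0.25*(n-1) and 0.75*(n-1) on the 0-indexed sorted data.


Sorted: 9, 11, 24, 38, 42, 47, 53, 56, 56, 58, 59, 73, 81, 84, 97, 100
Q1 (25th %ile) = 41.0000
Q3 (75th %ile) = 75.0000
IQR = 75.0000 - 41.0000 = 34.0000

IQR = 34.0000


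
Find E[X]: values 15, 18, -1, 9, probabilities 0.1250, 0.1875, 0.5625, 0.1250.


E[X] = 15*0.1250 + 18*0.1875 - 1*0.5625 + 9*0.1250
= 1.8750 + 3.3750 - 0.5625 + 1.1250
= 5.8125

E[X] = 5.8125


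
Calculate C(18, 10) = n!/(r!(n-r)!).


C(18,10) = 18!/(10! × 8!)
= 6402373705728000/(3628800 × 40320)
= 43758

C(18,10) = 43758


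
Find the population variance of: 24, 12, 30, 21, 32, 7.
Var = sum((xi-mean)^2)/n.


Mean = 21.0000
Squared deviations: 9.0000, 81.0000, 81.0000, 0, 121.0000, 196.0000
Sum = 488.0000
Variance = 488.0000/6 = 81.3333

Variance = 81.3333


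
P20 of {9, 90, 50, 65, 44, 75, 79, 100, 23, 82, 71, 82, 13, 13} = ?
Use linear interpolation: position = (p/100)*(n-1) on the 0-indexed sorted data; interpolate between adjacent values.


Sorted: 9, 13, 13, 23, 44, 50, 65, 71, 75, 79, 82, 82, 90, 100
n = 14
Index = 20/100 * 13 = 2.6000
Lower = data[2] = 13, Upper = data[3] = 23
P20 = 13 + 0.6000*(10) = 19.0000

P20 = 19.0000


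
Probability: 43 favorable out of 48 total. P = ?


P = 43/48 = 0.8958

P = 0.8958


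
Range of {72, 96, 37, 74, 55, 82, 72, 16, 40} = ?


Max = 96, Min = 16
Range = 96 - 16 = 80

Range = 80


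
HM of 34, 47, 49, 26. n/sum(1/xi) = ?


Sum of reciprocals = 1/34 + 1/47 + 1/49 + 1/26 = 0.109558
HM = 4/0.109558 = 36.5103

HM = 36.5103


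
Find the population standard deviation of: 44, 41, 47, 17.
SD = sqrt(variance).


Mean = 37.2500
Variance = 141.1875
SD = sqrt(141.1875) = 11.8822

SD = 11.8822


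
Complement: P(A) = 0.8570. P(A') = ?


P(not A) = 1 - 0.8570 = 0.1430

P(not A) = 0.1430


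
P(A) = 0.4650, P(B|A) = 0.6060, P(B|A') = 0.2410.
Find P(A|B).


P(B) = P(B|A)*P(A) + P(B|A')*P(A')
= 0.6060*0.4650 + 0.2410*0.5350
= 0.281790 + 0.128935 = 0.410725
P(A|B) = 0.281790/0.410725 = 0.6861

P(A|B) = 0.6861


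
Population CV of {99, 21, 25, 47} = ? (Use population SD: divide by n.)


Mean = 48.0000
SD = 31.0644
CV = (31.0644/48.0000)*100 = 64.7176%

CV = 64.7176%


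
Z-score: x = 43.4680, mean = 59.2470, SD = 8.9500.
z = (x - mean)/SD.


z = (43.4680 - 59.2470)/8.9500
= -15.7790/8.9500
= -1.7630

z = -1.7630


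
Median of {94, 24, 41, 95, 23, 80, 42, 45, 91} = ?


Sorted: 23, 24, 41, 42, 45, 80, 91, 94, 95
n = 9 (odd)
Middle value = 45

Median = 45


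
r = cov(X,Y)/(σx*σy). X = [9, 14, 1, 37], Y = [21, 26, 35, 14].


Mean X = 15.2500, Mean Y = 24.0000
SD X = 13.386094, SD Y = 7.648529
Cov = -89.500000
r = -89.500000/(13.386094*7.648529) = -0.8742

r = -0.8742


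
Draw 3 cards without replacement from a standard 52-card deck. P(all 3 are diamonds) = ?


P(all diamonds) = (13/52) × (12/51) × (11/50)
= 0.0129

P = 0.0129


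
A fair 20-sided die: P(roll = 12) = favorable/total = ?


Favorable outcomes (roll = 12): 1
Total outcomes = 20
P = 1/20 = 0.0500

P = 0.0500


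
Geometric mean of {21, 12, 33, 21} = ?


Product = 21 × 12 × 33 × 21 = 174636
GM = 174636^(1/4) = 20.4425

GM = 20.4425


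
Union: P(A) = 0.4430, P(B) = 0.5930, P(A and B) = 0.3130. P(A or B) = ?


P(A∪B) = 0.4430 + 0.5930 - 0.3130
= 1.0360 - 0.3130
= 0.7230

P(A∪B) = 0.7230


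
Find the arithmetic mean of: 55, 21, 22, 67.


Sum = 55 + 21 + 22 + 67 = 165
n = 4
Mean = 165/4 = 41.2500

Mean = 41.2500


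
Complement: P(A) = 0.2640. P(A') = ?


P(not A) = 1 - 0.2640 = 0.7360

P(not A) = 0.7360


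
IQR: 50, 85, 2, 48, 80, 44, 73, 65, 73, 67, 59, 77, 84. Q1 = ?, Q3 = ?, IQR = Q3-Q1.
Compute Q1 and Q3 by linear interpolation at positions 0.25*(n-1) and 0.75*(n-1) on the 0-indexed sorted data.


Sorted: 2, 44, 48, 50, 59, 65, 67, 73, 73, 77, 80, 84, 85
Q1 (25th %ile) = 50.0000
Q3 (75th %ile) = 77.0000
IQR = 77.0000 - 50.0000 = 27.0000

IQR = 27.0000


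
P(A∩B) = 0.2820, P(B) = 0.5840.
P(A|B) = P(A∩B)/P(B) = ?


P(A|B) = 0.2820/0.5840 = 0.4829

P(A|B) = 0.4829


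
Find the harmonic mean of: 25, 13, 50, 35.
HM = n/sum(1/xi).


Sum of reciprocals = 1/25 + 1/13 + 1/50 + 1/35 = 0.165495
HM = 4/0.165495 = 24.1700

HM = 24.1700


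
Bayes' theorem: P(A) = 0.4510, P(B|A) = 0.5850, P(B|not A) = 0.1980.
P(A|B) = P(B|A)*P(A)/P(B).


P(B) = P(B|A)*P(A) + P(B|A')*P(A')
= 0.5850*0.4510 + 0.1980*0.5490
= 0.263835 + 0.108702 = 0.372537
P(A|B) = 0.263835/0.372537 = 0.7082

P(A|B) = 0.7082


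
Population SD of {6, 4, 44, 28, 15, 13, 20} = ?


Mean = 18.5714
Variance = 164.5306
SD = sqrt(164.5306) = 12.8269

SD = 12.8269


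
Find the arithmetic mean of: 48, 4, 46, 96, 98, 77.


Sum = 48 + 4 + 46 + 96 + 98 + 77 = 369
n = 6
Mean = 369/6 = 61.5000

Mean = 61.5000


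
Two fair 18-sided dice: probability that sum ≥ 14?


Total outcomes = 18×18 = 324
Favorable (sum ≥ 14): 246
P = 246/324 = 0.7593

P = 0.7593


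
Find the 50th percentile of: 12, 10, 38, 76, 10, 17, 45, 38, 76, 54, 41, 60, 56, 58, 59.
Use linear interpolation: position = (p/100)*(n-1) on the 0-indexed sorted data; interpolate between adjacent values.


Sorted: 10, 10, 12, 17, 38, 38, 41, 45, 54, 56, 58, 59, 60, 76, 76
n = 15
Index = 50/100 * 14 = 7.0000
Lower = data[7] = 45, Upper = data[8] = 54
P50 = 45 + 0*(9) = 45.0000

P50 = 45.0000


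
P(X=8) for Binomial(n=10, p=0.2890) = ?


C(10,8) = 45
p^8 = 4.866119e-05
(1-p)^2 = 0.505521
P = 45 * 4.866119e-05 * 0.505521 = 0.0011

P(X=8) = 0.0011


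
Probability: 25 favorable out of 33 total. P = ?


P = 25/33 = 0.7576

P = 0.7576


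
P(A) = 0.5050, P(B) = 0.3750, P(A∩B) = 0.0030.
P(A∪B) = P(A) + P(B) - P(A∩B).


P(A∪B) = 0.5050 + 0.3750 - 0.0030
= 0.8800 - 0.0030
= 0.8770

P(A∪B) = 0.8770


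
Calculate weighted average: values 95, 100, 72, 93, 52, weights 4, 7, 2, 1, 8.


Numerator = 95*4 + 100*7 + 72*2 + 93*1 + 52*8 = 1733
Denominator = 4 + 7 + 2 + 1 + 8 = 22
WM = 1733/22 = 78.7727

WM = 78.7727


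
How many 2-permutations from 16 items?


P(16,2) = 16!/14!
= 20922789888000/87178291200
= 240

P(16,2) = 240


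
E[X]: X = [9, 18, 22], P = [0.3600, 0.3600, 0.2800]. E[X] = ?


E[X] = 9*0.3600 + 18*0.3600 + 22*0.2800
= 3.2400 + 6.4800 + 6.1600
= 15.8800

E[X] = 15.8800


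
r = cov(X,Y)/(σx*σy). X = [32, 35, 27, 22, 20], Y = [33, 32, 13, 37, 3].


Mean X = 27.2000, Mean Y = 23.6000
SD X = 5.706137, SD Y = 13.230268
Cov = 38.280000
r = 38.280000/(5.706137*13.230268) = 0.5071

r = 0.5071


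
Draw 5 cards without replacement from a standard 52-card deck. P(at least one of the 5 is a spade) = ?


P(at least one) = 1 - P(none)
P(none) = (39/52) × (38/51) × (37/50) × (36/49) × (35/48) = 0.221534
P(at least one) = 1 - 0.221534 = 0.7785

P = 0.7785


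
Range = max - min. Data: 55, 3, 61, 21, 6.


Max = 61, Min = 3
Range = 61 - 3 = 58

Range = 58


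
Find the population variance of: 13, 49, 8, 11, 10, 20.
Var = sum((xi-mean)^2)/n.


Mean = 18.5000
Squared deviations: 30.2500, 930.2500, 110.2500, 56.2500, 72.2500, 2.2500
Sum = 1201.5000
Variance = 1201.5000/6 = 200.2500

Variance = 200.2500


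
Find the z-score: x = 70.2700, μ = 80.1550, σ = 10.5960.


z = (70.2700 - 80.1550)/10.5960
= -9.8850/10.5960
= -0.9329

z = -0.9329


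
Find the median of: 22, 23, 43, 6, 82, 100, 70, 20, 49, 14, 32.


Sorted: 6, 14, 20, 22, 23, 32, 43, 49, 70, 82, 100
n = 11 (odd)
Middle value = 32

Median = 32


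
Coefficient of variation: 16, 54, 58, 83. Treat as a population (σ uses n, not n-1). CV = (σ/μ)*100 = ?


Mean = 52.7500
SD = 23.9518
CV = (23.9518/52.7500)*100 = 45.4062%

CV = 45.4062%


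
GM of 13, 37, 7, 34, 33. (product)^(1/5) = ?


Product = 13 × 37 × 7 × 34 × 33 = 3777774
GM = 3777774^(1/5) = 20.6751

GM = 20.6751


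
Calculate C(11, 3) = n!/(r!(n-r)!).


C(11,3) = 11!/(3! × 8!)
= 39916800/(6 × 40320)
= 165

C(11,3) = 165


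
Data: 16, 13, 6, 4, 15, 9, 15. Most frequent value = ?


Frequencies: 4:1, 6:1, 9:1, 13:1, 15:2, 16:1
Max frequency = 2
Mode = 15

Mode = 15


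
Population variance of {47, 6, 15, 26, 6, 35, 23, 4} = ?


Mean = 20.2500
Squared deviations: 715.5625, 203.0625, 27.5625, 33.0625, 203.0625, 217.5625, 7.5625, 264.0625
Sum = 1671.5000
Variance = 1671.5000/8 = 208.9375

Variance = 208.9375


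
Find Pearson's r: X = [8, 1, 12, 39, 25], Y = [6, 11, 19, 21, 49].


Mean X = 17.0000, Mean Y = 21.2000
SD X = 13.490738, SD Y = 14.918445
Cov = 105.800000
r = 105.800000/(13.490738*14.918445) = 0.5257

r = 0.5257


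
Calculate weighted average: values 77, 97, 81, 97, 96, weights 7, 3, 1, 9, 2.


Numerator = 77*7 + 97*3 + 81*1 + 97*9 + 96*2 = 1976
Denominator = 7 + 3 + 1 + 9 + 2 = 22
WM = 1976/22 = 89.8182

WM = 89.8182


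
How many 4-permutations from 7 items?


P(7,4) = 7!/3!
= 5040/6
= 840

P(7,4) = 840


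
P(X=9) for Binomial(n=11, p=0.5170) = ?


C(11,9) = 55
p^9 = 0.002639
(1-p)^2 = 0.233289
P = 55 * 0.002639 * 0.233289 = 0.0339

P(X=9) = 0.0339


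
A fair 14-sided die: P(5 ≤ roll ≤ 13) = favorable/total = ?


Favorable outcomes (5 ≤ roll ≤ 13): 9
Total outcomes = 14
P = 9/14 = 0.6429

P = 0.6429


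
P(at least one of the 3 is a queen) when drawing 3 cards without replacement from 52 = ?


P(at least one) = 1 - P(none)
P(none) = (48/52) × (47/51) × (46/50) = 0.782624
P(at least one) = 1 - 0.782624 = 0.2174

P = 0.2174


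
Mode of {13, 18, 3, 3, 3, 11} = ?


Frequencies: 3:3, 11:1, 13:1, 18:1
Max frequency = 3
Mode = 3

Mode = 3


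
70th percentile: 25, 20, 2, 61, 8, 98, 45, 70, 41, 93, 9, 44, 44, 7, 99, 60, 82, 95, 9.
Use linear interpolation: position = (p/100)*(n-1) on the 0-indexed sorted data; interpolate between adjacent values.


Sorted: 2, 7, 8, 9, 9, 20, 25, 41, 44, 44, 45, 60, 61, 70, 82, 93, 95, 98, 99
n = 19
Index = 70/100 * 18 = 12.6000
Lower = data[12] = 61, Upper = data[13] = 70
P70 = 61 + 0.6000*(9) = 66.4000

P70 = 66.4000


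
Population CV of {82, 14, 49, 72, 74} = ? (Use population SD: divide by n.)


Mean = 58.2000
SD = 24.6771
CV = (24.6771/58.2000)*100 = 42.4005%

CV = 42.4005%


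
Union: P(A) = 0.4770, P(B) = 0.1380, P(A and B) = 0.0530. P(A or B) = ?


P(A∪B) = 0.4770 + 0.1380 - 0.0530
= 0.6150 - 0.0530
= 0.5620

P(A∪B) = 0.5620


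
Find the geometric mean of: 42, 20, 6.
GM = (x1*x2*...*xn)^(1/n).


Product = 42 × 20 × 6 = 5040
GM = 5040^(1/3) = 17.1452

GM = 17.1452


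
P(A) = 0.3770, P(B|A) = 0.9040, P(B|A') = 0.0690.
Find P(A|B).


P(B) = P(B|A)*P(A) + P(B|A')*P(A')
= 0.9040*0.3770 + 0.0690*0.6230
= 0.340808 + 0.042987 = 0.383795
P(A|B) = 0.340808/0.383795 = 0.8880

P(A|B) = 0.8880


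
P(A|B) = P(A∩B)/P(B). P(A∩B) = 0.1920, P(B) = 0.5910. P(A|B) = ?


P(A|B) = 0.1920/0.5910 = 0.3249

P(A|B) = 0.3249


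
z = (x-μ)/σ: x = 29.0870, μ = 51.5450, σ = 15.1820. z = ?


z = (29.0870 - 51.5450)/15.1820
= -22.4580/15.1820
= -1.4793

z = -1.4793


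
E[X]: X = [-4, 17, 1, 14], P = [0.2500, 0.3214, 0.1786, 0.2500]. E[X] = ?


E[X] = -4*0.2500 + 17*0.3214 + 1*0.1786 + 14*0.2500
= -1.0000 + 5.4638 + 0.1786 + 3.5000
= 8.1424

E[X] = 8.1424


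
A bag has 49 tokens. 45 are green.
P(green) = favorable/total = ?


P = 45/49 = 0.9184

P = 0.9184


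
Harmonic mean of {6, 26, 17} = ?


Sum of reciprocals = 1/6 + 1/26 + 1/17 = 0.263952
HM = 3/0.263952 = 11.3657

HM = 11.3657


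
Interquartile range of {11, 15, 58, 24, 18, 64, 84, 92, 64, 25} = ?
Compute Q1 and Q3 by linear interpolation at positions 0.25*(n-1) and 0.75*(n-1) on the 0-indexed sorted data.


Sorted: 11, 15, 18, 24, 25, 58, 64, 64, 84, 92
Q1 (25th %ile) = 19.5000
Q3 (75th %ile) = 64.0000
IQR = 64.0000 - 19.5000 = 44.5000

IQR = 44.5000


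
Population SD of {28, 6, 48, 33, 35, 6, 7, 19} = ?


Mean = 22.7500
Variance = 217.9375
SD = sqrt(217.9375) = 14.7627

SD = 14.7627


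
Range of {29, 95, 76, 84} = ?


Max = 95, Min = 29
Range = 95 - 29 = 66

Range = 66


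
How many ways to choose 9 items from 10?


C(10,9) = 10!/(9! × 1!)
= 3628800/(362880 × 1)
= 10

C(10,9) = 10


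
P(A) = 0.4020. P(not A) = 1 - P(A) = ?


P(not A) = 1 - 0.4020 = 0.5980

P(not A) = 0.5980


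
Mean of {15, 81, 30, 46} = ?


Sum = 15 + 81 + 30 + 46 = 172
n = 4
Mean = 172/4 = 43.0000

Mean = 43.0000


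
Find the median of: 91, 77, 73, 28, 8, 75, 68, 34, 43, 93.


Sorted: 8, 28, 34, 43, 68, 73, 75, 77, 91, 93
n = 10 (even)
Middle values: 68 and 73
Median = (68+73)/2 = 70.5000

Median = 70.5000


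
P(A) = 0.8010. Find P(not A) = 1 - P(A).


P(not A) = 1 - 0.8010 = 0.1990

P(not A) = 0.1990


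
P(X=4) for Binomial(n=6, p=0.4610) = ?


C(6,4) = 15
p^4 = 0.045165
(1-p)^2 = 0.290521
P = 15 * 0.045165 * 0.290521 = 0.1968

P(X=4) = 0.1968


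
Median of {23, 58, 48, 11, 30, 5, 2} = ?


Sorted: 2, 5, 11, 23, 30, 48, 58
n = 7 (odd)
Middle value = 23

Median = 23


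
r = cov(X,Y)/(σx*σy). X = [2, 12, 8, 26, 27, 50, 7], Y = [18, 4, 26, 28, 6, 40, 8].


Mean X = 18.8571, Mean Y = 18.5714
SD X = 15.477436, SD Y = 12.453997
Cov = 112.367347
r = 112.367347/(15.477436*12.453997) = 0.5830

r = 0.5830


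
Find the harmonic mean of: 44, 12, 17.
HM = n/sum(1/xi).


Sum of reciprocals = 1/44 + 1/12 + 1/17 = 0.164884
HM = 3/0.164884 = 18.1946

HM = 18.1946


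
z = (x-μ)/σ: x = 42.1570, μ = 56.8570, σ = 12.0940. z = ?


z = (42.1570 - 56.8570)/12.0940
= -14.7000/12.0940
= -1.2155

z = -1.2155


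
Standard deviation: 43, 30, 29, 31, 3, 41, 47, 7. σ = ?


Mean = 28.8750
Variance = 228.6094
SD = sqrt(228.6094) = 15.1198

SD = 15.1198


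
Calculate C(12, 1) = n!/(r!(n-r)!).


C(12,1) = 12!/(1! × 11!)
= 479001600/(1 × 39916800)
= 12

C(12,1) = 12


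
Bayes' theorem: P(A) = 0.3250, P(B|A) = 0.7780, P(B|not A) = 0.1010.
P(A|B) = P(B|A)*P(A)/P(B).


P(B) = P(B|A)*P(A) + P(B|A')*P(A')
= 0.7780*0.3250 + 0.1010*0.6750
= 0.252850 + 0.068175 = 0.321025
P(A|B) = 0.252850/0.321025 = 0.7876

P(A|B) = 0.7876


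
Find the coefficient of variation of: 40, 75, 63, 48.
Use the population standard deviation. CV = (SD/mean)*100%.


Mean = 56.5000
SD = 13.5000
CV = (13.5000/56.5000)*100 = 23.8938%

CV = 23.8938%


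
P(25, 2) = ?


P(25,2) = 25!/23!
= 15511210043330985984000000/25852016738884976640000
= 600

P(25,2) = 600


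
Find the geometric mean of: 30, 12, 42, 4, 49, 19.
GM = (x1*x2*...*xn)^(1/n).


Product = 30 × 12 × 42 × 4 × 49 × 19 = 56306880
GM = 56306880^(1/6) = 19.5776

GM = 19.5776


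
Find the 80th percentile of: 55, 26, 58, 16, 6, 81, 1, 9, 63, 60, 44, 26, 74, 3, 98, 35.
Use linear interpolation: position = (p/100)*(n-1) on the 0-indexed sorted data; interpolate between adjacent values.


Sorted: 1, 3, 6, 9, 16, 26, 26, 35, 44, 55, 58, 60, 63, 74, 81, 98
n = 16
Index = 80/100 * 15 = 12.0000
Lower = data[12] = 63, Upper = data[13] = 74
P80 = 63 + 0*(11) = 63.0000

P80 = 63.0000


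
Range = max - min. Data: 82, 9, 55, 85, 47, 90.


Max = 90, Min = 9
Range = 90 - 9 = 81

Range = 81


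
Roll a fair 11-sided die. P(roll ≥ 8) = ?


Favorable outcomes (roll ≥ 8): 4
Total outcomes = 11
P = 4/11 = 0.3636

P = 0.3636


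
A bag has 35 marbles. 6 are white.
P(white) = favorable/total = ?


P = 6/35 = 0.1714

P = 0.1714


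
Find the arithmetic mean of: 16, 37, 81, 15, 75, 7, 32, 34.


Sum = 16 + 37 + 81 + 15 + 75 + 7 + 32 + 34 = 297
n = 8
Mean = 297/8 = 37.1250

Mean = 37.1250


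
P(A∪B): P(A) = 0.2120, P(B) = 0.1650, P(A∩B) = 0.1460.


P(A∪B) = 0.2120 + 0.1650 - 0.1460
= 0.3770 - 0.1460
= 0.2310

P(A∪B) = 0.2310


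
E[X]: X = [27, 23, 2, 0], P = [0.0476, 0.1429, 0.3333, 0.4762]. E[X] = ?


E[X] = 27*0.0476 + 23*0.1429 + 2*0.3333 + 0*0.4762
= 1.2852 + 3.2867 + 0.6666 + 0
= 5.2385

E[X] = 5.2385


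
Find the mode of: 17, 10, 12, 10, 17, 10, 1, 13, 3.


Frequencies: 1:1, 3:1, 10:3, 12:1, 13:1, 17:2
Max frequency = 3
Mode = 10

Mode = 10


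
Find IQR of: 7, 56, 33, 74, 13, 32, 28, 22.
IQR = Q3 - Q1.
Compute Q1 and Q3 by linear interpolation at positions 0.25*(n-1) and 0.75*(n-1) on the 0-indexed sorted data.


Sorted: 7, 13, 22, 28, 32, 33, 56, 74
Q1 (25th %ile) = 19.7500
Q3 (75th %ile) = 38.7500
IQR = 38.7500 - 19.7500 = 19.0000

IQR = 19.0000


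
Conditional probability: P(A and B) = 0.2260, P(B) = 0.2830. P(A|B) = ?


P(A|B) = 0.2260/0.2830 = 0.7986

P(A|B) = 0.7986


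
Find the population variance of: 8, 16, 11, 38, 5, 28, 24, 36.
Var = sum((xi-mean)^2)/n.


Mean = 20.7500
Squared deviations: 162.5625, 22.5625, 95.0625, 297.5625, 248.0625, 52.5625, 10.5625, 232.5625
Sum = 1121.5000
Variance = 1121.5000/8 = 140.1875

Variance = 140.1875
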